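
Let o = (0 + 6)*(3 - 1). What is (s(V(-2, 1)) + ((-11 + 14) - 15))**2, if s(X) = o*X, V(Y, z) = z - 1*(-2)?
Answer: 576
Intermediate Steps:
o = 12 (o = 6*2 = 12)
V(Y, z) = 2 + z (V(Y, z) = z + 2 = 2 + z)
s(X) = 12*X
(s(V(-2, 1)) + ((-11 + 14) - 15))**2 = (12*(2 + 1) + ((-11 + 14) - 15))**2 = (12*3 + (3 - 15))**2 = (36 - 12)**2 = 24**2 = 576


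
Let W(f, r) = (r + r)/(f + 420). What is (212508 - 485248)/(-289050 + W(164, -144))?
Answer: 9955010/10550343 ≈ 0.94357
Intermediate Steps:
W(f, r) = 2*r/(420 + f) (W(f, r) = (2*r)/(420 + f) = 2*r/(420 + f))
(212508 - 485248)/(-289050 + W(164, -144)) = (212508 - 485248)/(-289050 + 2*(-144)/(420 + 164)) = -272740/(-289050 + 2*(-144)/584) = -272740/(-289050 + 2*(-144)*(1/584)) = -272740/(-289050 - 36/73) = -272740/(-21100686/73) = -272740*(-73/21100686) = 9955010/10550343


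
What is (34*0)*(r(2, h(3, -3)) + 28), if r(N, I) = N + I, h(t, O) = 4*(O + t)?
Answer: 0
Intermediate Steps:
h(t, O) = 4*O + 4*t
r(N, I) = I + N
(34*0)*(r(2, h(3, -3)) + 28) = (34*0)*(((4*(-3) + 4*3) + 2) + 28) = 0*(((-12 + 12) + 2) + 28) = 0*((0 + 2) + 28) = 0*(2 + 28) = 0*30 = 0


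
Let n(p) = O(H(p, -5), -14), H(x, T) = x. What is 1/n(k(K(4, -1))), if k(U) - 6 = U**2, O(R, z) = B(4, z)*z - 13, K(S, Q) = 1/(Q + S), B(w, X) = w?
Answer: -1/69 ≈ -0.014493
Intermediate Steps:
O(R, z) = -13 + 4*z (O(R, z) = 4*z - 13 = -13 + 4*z)
k(U) = 6 + U**2
n(p) = -69 (n(p) = -13 + 4*(-14) = -13 - 56 = -69)
1/n(k(K(4, -1))) = 1/(-69) = -1/69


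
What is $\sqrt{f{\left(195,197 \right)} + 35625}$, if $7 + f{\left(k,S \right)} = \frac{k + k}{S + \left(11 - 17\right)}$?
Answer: $\frac{2 \sqrt{324863687}}{191} \approx 188.73$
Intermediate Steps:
$f{\left(k,S \right)} = -7 + \frac{2 k}{-6 + S}$ ($f{\left(k,S \right)} = -7 + \frac{k + k}{S + \left(11 - 17\right)} = -7 + \frac{2 k}{S - 6} = -7 + \frac{2 k}{-6 + S}$)
$\sqrt{f{\left(195,197 \right)} + 35625} = \sqrt{\frac{42 - 1379 + 2 \cdot 195}{-6 + 197} + 35625} = \sqrt{\frac{42 - 1379 + 390}{191} + 35625} = \sqrt{\frac{1}{191} \left(-947\right) + 35625} = \sqrt{- \frac{947}{191} + 35625} = \sqrt{\frac{6803428}{191}} = \frac{2 \sqrt{324863687}}{191}$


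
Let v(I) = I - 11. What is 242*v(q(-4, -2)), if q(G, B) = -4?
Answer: -3630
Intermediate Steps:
v(I) = -11 + I
242*v(q(-4, -2)) = 242*(-11 - 4) = 242*(-15) = -3630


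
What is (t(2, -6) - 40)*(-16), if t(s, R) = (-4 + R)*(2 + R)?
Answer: 0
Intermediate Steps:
(t(2, -6) - 40)*(-16) = ((-8 + (-6)² - 2*(-6)) - 40)*(-16) = ((-8 + 36 + 12) - 40)*(-16) = (40 - 40)*(-16) = 0*(-16) = 0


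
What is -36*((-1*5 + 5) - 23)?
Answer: 828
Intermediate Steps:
-36*((-1*5 + 5) - 23) = -36*((-5 + 5) - 23) = -36*(0 - 23) = -36*(-23) = 828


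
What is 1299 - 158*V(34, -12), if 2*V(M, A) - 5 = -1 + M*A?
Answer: 33215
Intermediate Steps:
V(M, A) = 2 + A*M/2 (V(M, A) = 5/2 + (-1 + M*A)/2 = 5/2 + (-1 + A*M)/2 = 5/2 + (-½ + A*M/2) = 2 + A*M/2)
1299 - 158*V(34, -12) = 1299 - 158*(2 + (½)*(-12)*34) = 1299 - 158*(2 - 204) = 1299 - 158*(-202) = 1299 + 31916 = 33215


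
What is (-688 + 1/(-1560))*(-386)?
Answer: 207143233/780 ≈ 2.6557e+5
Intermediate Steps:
(-688 + 1/(-1560))*(-386) = (-688 - 1/1560)*(-386) = -1073281/1560*(-386) = 207143233/780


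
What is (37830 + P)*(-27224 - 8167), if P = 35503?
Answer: -2595328203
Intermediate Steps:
(37830 + P)*(-27224 - 8167) = (37830 + 35503)*(-27224 - 8167) = 73333*(-35391) = -2595328203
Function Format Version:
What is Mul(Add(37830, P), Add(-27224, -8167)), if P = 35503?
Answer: -2595328203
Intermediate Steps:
Mul(Add(37830, P), Add(-27224, -8167)) = Mul(Add(37830, 35503), Add(-27224, -8167)) = Mul(73333, -35391) = -2595328203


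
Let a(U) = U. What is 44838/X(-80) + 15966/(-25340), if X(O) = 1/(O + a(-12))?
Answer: -52264974303/12670 ≈ -4.1251e+6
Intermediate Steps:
X(O) = 1/(-12 + O) (X(O) = 1/(O - 12) = 1/(-12 + O))
44838/X(-80) + 15966/(-25340) = 44838/(1/(-12 - 80)) + 15966/(-25340) = 44838/(1/(-92)) + 15966*(-1/25340) = 44838/(-1/92) - 7983/12670 = 44838*(-92) - 7983/12670 = -4125096 - 7983/12670 = -52264974303/12670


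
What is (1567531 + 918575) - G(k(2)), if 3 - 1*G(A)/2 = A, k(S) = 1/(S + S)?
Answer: 4972201/2 ≈ 2.4861e+6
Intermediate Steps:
k(S) = 1/(2*S)
G(A) = 6 - 2*A
(1567531 + 918575) - G(k(2)) = (1567531 + 918575) - (6 - 1/2) = 2486106 - (6 - 1/2) = 2486106 - (6 - 2*¼) = 2486106 - (6 - ½) = 2486106 - 1*11/2 = 2486106 - 11/2 = 4972201/2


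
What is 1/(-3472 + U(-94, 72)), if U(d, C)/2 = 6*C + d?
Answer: -1/2796 ≈ -0.00035765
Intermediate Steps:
U(d, C) = 2*d + 12*C (U(d, C) = 2*(6*C + d) = 2*(d + 6*C) = 2*d + 12*C)
1/(-3472 + U(-94, 72)) = 1/(-3472 + (2*(-94) + 12*72)) = 1/(-3472 + (-188 + 864)) = 1/(-3472 + 676) = 1/(-2796) = -1/2796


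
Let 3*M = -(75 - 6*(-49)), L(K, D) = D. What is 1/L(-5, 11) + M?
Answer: -1352/11 ≈ -122.91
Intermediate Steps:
M = -123 (M = (-(75 - 6*(-49)))/3 = (-(75 - 1*(-294)))/3 = (-(75 + 294))/3 = (-1*369)/3 = (1/3)*(-369) = -123)
1/L(-5, 11) + M = 1/11 - 123 = -1352/11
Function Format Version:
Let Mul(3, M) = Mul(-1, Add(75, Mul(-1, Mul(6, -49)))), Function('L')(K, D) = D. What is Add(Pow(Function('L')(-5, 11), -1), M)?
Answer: Rational(-1352, 11) ≈ -122.91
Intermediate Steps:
M = -123 (M = Mul(Rational(1, 3), Mul(-1, Add(75, Mul(-1, Mul(6, -49))))) = Mul(Rational(1, 3), Mul(-1, Add(75, Mul(-1, -294)))) = Mul(Rational(1, 3), Mul(-1, Add(75, 294))) = Mul(Rational(1, 3), Mul(-1, 369)) = Mul(Rational(1, 3), -369) = -123)
Add(Pow(Function('L')(-5, 11), -1), M) = Add(Pow(11, -1), -123) = Add(Rational(1, 11), -123) = Rational(-1352, 11)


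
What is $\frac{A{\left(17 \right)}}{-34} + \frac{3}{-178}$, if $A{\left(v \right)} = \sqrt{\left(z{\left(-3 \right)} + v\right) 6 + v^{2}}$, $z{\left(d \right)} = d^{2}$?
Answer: $- \frac{3}{178} - \frac{\sqrt{445}}{34} \approx -0.6373$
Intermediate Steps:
$A{\left(v \right)} = \sqrt{54 + v^{2} + 6 v}$ ($A{\left(v \right)} = \sqrt{\left(\left(-3\right)^{2} + v\right) 6 + v^{2}} = \sqrt{\left(9 + v\right) 6 + v^{2}} = \sqrt{\left(54 + 6 v\right) + v^{2}} = \sqrt{54 + v^{2} + 6 v}$)
$\frac{A{\left(17 \right)}}{-34} + \frac{3}{-178} = \frac{\sqrt{54 + 17^{2} + 6 \cdot 17}}{-34} + \frac{3}{-178} = \sqrt{54 + 289 + 102} \left(- \frac{1}{34}\right) + 3 \left(- \frac{1}{178}\right) = \sqrt{445} \left(- \frac{1}{34}\right) - \frac{3}{178} = - \frac{\sqrt{445}}{34} - \frac{3}{178} = - \frac{3}{178} - \frac{\sqrt{445}}{34}$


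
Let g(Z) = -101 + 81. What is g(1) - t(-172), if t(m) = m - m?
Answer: -20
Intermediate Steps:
t(m) = 0
g(Z) = -20
g(1) - t(-172) = -20 - 1*0 = -20 + 0 = -20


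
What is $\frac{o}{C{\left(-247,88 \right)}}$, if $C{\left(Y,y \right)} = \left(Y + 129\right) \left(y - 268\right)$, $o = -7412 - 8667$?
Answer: $- \frac{16079}{21240} \approx -0.75702$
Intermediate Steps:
$o = -16079$ ($o = -7412 - 8667 = -16079$)
$C{\left(Y,y \right)} = \left(-268 + y\right) \left(129 + Y\right)$ ($C{\left(Y,y \right)} = \left(129 + Y\right) \left(-268 + y\right) = \left(-268 + y\right) \left(129 + Y\right)$)
$\frac{o}{C{\left(-247,88 \right)}} = - \frac{16079}{-34572 - -66196 + 129 \cdot 88 - 21736} = - \frac{16079}{-34572 + 66196 + 11352 - 21736} = - \frac{16079}{21240}$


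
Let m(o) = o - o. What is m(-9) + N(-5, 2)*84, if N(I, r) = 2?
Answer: 168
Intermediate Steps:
m(o) = 0
m(-9) + N(-5, 2)*84 = 0 + 2*84 = 0 + 168 = 168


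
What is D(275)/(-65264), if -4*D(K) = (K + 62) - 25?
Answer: 39/32632 ≈ 0.0011951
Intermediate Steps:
D(K) = -37/4 - K/4 (D(K) = -((K + 62) - 25)/4 = -((62 + K) - 25)/4 = -(37 + K)/4 = -37/4 - K/4)
D(275)/(-65264) = (-37/4 - ¼*275)/(-65264) = (-37/4 - 275/4)*(-1/65264) = -78*(-1/65264) = 39/32632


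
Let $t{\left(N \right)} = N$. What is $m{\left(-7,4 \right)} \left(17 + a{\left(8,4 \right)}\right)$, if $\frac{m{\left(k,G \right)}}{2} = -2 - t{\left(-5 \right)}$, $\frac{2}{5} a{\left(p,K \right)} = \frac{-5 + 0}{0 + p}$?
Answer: $\frac{741}{8} \approx 92.625$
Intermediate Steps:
$a{\left(p,K \right)} = - \frac{25}{2 p}$ ($a{\left(p,K \right)} = \frac{5 \frac{-5 + 0}{0 + p}}{2} = \frac{5 \left(- \frac{5}{p}\right)}{2} = - \frac{25}{2 p}$)
$m{\left(k,G \right)} = 6$ ($m{\left(k,G \right)} = 2 \left(-2 - -5\right) = 2 \left(-2 + 5\right) = 2 \cdot 3 = 6$)
$m{\left(-7,4 \right)} \left(17 + a{\left(8,4 \right)}\right) = 6 \left(17 - \frac{25}{2 \cdot 8}\right) = 6 \left(17 - \frac{25}{16}\right) = 6 \cdot \frac{247}{16} = \frac{741}{8}$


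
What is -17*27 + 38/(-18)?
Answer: -4150/9 ≈ -461.11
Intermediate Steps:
-17*27 + 38/(-18) = -459 + 38*(-1/18) = -459 - 19/9 = -4150/9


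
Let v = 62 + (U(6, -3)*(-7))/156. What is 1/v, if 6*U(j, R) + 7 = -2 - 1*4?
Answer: 72/4471 ≈ 0.016104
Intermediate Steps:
U(j, R) = -13/6 (U(j, R) = -7/6 + (-2 - 1*4)/6 = -7/6 + (-2 - 4)/6 = -7/6 + (1/6)*(-6) = -7/6 - 1 = -13/6)
v = 4471/72 (v = 62 + (-13/6*(-7))/156 = 62 + (1/156)*(91/6) = 62 + 7/72 = 4471/72 ≈ 62.097)
1/v = 1/(4471/72) = 72/4471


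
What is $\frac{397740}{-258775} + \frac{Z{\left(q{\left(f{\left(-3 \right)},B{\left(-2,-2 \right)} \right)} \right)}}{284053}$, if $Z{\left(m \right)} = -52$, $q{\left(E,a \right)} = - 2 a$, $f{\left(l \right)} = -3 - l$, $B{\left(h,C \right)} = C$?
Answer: $- \frac{2054412664}{1336469365} \approx -1.5372$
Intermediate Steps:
$\frac{397740}{-258775} + \frac{Z{\left(q{\left(f{\left(-3 \right)},B{\left(-2,-2 \right)} \right)} \right)}}{284053} = \frac{397740}{-258775} - \frac{52}{284053} = 397740 \left(- \frac{1}{258775}\right) - \frac{52}{284053} = - \frac{79548}{51755} - \frac{52}{284053} = - \frac{2054412664}{1336469365}$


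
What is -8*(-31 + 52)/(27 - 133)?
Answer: 84/53 ≈ 1.5849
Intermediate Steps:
-8*(-31 + 52)/(27 - 133) = -168/(-106) = -168*(-1)/106 = -8*(-21/106) = 84/53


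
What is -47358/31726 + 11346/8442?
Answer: -3319420/22319241 ≈ -0.14872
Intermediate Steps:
-47358/31726 + 11346/8442 = -47358*1/31726 + 11346*(1/8442) = -23679/15863 + 1891/1407 = -3319420/22319241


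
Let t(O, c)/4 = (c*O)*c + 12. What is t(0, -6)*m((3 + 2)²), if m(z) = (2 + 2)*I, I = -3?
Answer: -576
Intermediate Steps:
t(O, c) = 48 + 4*O*c² (t(O, c) = 4*((c*O)*c + 12) = 4*((O*c)*c + 12) = 4*(O*c² + 12) = 4*(12 + O*c²) = 48 + 4*O*c²)
m(z) = -12 (m(z) = (2 + 2)*(-3) = 4*(-3) = -12)
t(0, -6)*m((3 + 2)²) = (48 + 4*0*(-6)²)*(-12) = (48 + 4*0*36)*(-12) = (48 + 0)*(-12) = 48*(-12) = -576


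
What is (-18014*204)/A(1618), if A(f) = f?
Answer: -1837428/809 ≈ -2271.2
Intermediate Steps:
(-18014*204)/A(1618) = -18014*204/1618 = -3674856*1/1618 = -1837428/809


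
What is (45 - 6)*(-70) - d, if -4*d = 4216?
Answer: -1676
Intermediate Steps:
d = -1054 (d = -¼*4216 = -1054)
(45 - 6)*(-70) - d = (45 - 6)*(-70) - 1*(-1054) = 39*(-70) + 1054 = -2730 + 1054 = -1676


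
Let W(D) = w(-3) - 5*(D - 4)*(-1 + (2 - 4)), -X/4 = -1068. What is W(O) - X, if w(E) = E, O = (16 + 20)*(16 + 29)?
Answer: 19965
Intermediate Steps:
X = 4272 (X = -4*(-1068) = 4272)
O = 1620 (O = 36*45 = 1620)
W(D) = -63 + 15*D (W(D) = -3 - 5*(D - 4)*(-1 + (2 - 4)) = -3 - 5*(-4 + D)*(-1 - 2) = -3 - 5*(-4 + D)*(-3) = -3 - 5*(12 - 3*D) = -3 + (-60 + 15*D) = -63 + 15*D)
W(O) - X = (-63 + 15*1620) - 1*4272 = (-63 + 24300) - 4272 = 24237 - 4272 = 19965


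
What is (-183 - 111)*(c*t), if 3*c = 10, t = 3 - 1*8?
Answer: 4900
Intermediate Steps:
t = -5 (t = 3 - 8 = -5)
c = 10/3 (c = (⅓)*10 = 10/3 ≈ 3.3333)
(-183 - 111)*(c*t) = (-183 - 111)*((10/3)*(-5)) = -294*(-50/3) = 4900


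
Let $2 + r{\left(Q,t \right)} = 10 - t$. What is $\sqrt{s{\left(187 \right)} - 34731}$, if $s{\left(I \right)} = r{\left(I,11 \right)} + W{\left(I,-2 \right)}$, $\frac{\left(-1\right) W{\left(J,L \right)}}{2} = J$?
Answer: $2 i \sqrt{8777} \approx 187.37 i$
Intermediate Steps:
$W{\left(J,L \right)} = - 2 J$
$r{\left(Q,t \right)} = 8 - t$ ($r{\left(Q,t \right)} = -2 - \left(-10 + t\right) = 8 - t$)
$s{\left(I \right)} = -3 - 2 I$ ($s{\left(I \right)} = \left(8 - 11\right) - 2 I = -3 - 2 I$)
$\sqrt{s{\left(187 \right)} - 34731} = \sqrt{\left(-3 - 374\right) - 34731} = \sqrt{-377 - 34731} = \sqrt{-35108} = 2 i \sqrt{8777}$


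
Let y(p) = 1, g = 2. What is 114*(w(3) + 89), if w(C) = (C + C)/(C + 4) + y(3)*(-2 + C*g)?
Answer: 74898/7 ≈ 10700.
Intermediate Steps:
w(C) = -2 + 2*C + 2*C/(4 + C) (w(C) = (C + C)/(C + 4) + 1*(-2 + C*2) = (2*C)/(4 + C) + 1*(-2 + 2*C) = 2*C/(4 + C) + (-2 + 2*C) = -2 + 2*C + 2*C/(4 + C))
114*(w(3) + 89) = 114*(2*(-4 + 3**2 + 4*3)/(4 + 3) + 89) = 114*(2*(-4 + 9 + 12)/7 + 89) = 114*(2*(1/7)*17 + 89) = 114*(34/7 + 89) = 114*(657/7) = 74898/7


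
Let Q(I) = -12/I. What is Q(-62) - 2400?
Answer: -74394/31 ≈ -2399.8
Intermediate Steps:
Q(-62) - 2400 = -12/(-62) - 2400 = -12*(-1/62) - 2400 = 6/31 - 2400 = -74394/31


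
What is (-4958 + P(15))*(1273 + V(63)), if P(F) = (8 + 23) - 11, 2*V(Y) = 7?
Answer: -6303357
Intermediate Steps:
V(Y) = 7/2 (V(Y) = (1/2)*7 = 7/2)
P(F) = 20 (P(F) = 31 - 11 = 20)
(-4958 + P(15))*(1273 + V(63)) = (-4958 + 20)*(1273 + 7/2) = -4938*2553/2 = -6303357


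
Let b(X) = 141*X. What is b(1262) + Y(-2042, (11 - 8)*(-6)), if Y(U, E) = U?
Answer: 175900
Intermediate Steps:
b(1262) + Y(-2042, (11 - 8)*(-6)) = 141*1262 - 2042 = 177942 - 2042 = 175900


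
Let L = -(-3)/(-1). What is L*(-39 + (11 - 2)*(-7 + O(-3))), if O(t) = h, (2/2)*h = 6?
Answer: 144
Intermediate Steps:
h = 6
O(t) = 6
L = -3 (L = -(-3)*(-1) = -3*1 = -3)
L*(-39 + (11 - 2)*(-7 + O(-3))) = -3*(-39 + (11 - 2)*(-7 + 6)) = -3*(-39 + 9*(-1)) = -3*(-39 - 9) = -3*(-48) = 144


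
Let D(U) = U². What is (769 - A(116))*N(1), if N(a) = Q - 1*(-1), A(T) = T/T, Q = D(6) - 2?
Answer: 26880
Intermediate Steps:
Q = 34 (Q = 6² - 2 = 36 - 2 = 34)
A(T) = 1
N(a) = 35 (N(a) = 34 - 1*(-1) = 34 + 1 = 35)
(769 - A(116))*N(1) = (769 - 1*1)*35 = (769 - 1)*35 = 768*35 = 26880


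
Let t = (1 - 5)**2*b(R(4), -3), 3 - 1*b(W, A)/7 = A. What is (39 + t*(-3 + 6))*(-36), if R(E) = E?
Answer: -73980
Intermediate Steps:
b(W, A) = 21 - 7*A
t = 672 (t = (1 - 5)**2*(21 - 7*(-3)) = (-4)**2*(21 + 21) = 16*42 = 672)
(39 + t*(-3 + 6))*(-36) = (39 + 672*(-3 + 6))*(-36) = (39 + 672*3)*(-36) = (39 + 2016)*(-36) = 2055*(-36) = -73980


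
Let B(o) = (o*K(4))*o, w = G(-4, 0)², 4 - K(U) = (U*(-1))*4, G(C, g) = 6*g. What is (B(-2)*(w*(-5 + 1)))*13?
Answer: 0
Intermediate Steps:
K(U) = 4 + 4*U (K(U) = 4 - U*(-1)*4 = 4 - (-U)*4 = 4 - (-4)*U = 4 + 4*U)
w = 0 (w = (6*0)² = 0² = 0)
B(o) = 20*o² (B(o) = (o*(4 + 4*4))*o = (o*(4 + 16))*o = (o*20)*o = (20*o)*o = 20*o²)
(B(-2)*(w*(-5 + 1)))*13 = ((20*(-2)²)*(0*(-5 + 1)))*13 = ((20*4)*(0*(-4)))*13 = (80*0)*13 = 0*13 = 0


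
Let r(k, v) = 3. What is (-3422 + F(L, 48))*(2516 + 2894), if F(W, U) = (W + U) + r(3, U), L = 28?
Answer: -18085630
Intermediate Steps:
F(W, U) = 3 + U + W (F(W, U) = (W + U) + 3 = (U + W) + 3 = 3 + U + W)
(-3422 + F(L, 48))*(2516 + 2894) = (-3422 + (3 + 48 + 28))*(2516 + 2894) = (-3422 + 79)*5410 = -3343*5410 = -18085630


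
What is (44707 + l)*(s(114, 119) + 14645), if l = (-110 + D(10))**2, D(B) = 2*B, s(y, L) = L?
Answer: 779642548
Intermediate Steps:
l = 8100 (l = (-110 + 2*10)**2 = (-110 + 20)**2 = (-90)**2 = 8100)
(44707 + l)*(s(114, 119) + 14645) = (44707 + 8100)*(119 + 14645) = 52807*14764 = 779642548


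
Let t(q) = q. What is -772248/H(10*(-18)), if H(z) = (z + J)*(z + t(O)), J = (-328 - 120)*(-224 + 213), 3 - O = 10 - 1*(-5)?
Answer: 32177/37984 ≈ 0.84712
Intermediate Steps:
O = -12 (O = 3 - (10 - 1*(-5)) = 3 - (10 + 5) = 3 - 1*15 = 3 - 15 = -12)
J = 4928 (J = -448*(-11) = 4928)
H(z) = (-12 + z)*(4928 + z) (H(z) = (z + 4928)*(z - 12) = (4928 + z)*(-12 + z) = (-12 + z)*(4928 + z))
-772248/H(10*(-18)) = -772248/(-59136 + (10*(-18))**2 + 4916*(10*(-18))) = -772248/(-59136 + (-180)**2 + 4916*(-180)) = -772248/(-59136 + 32400 - 884880) = -772248/(-911616) = -772248*(-1/911616) = 32177/37984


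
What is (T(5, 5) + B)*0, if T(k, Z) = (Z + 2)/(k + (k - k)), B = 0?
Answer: 0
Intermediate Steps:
T(k, Z) = (2 + Z)/k (T(k, Z) = (2 + Z)/(k + 0) = (2 + Z)/k)
(T(5, 5) + B)*0 = ((2 + 5)/5 + 0)*0 = ((⅕)*7 + 0)*0 = (7/5 + 0)*0 = (7/5)*0 = 0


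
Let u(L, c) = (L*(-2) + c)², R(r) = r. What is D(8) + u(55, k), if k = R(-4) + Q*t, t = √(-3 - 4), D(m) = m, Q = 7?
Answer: 12661 - 1596*I*√7 ≈ 12661.0 - 4222.6*I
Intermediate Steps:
t = I*√7 (t = √(-7) = I*√7 ≈ 2.6458*I)
k = -4 + 7*I*√7 (k = -4 + 7*(I*√7) = -4 + 7*I*√7 ≈ -4.0 + 18.52*I)
u(L, c) = (c - 2*L)² (u(L, c) = (-2*L + c)² = (c - 2*L)²)
D(8) + u(55, k) = 8 + (-(-4 + 7*I*√7) + 2*55)² = 8 + ((4 - 7*I*√7) + 110)² = 8 + (114 - 7*I*√7)²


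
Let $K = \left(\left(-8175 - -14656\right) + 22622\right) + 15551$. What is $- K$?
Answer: $-44654$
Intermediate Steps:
$K = 44654$ ($K = \left(\left(-8175 + 14656\right) + 22622\right) + 15551 = \left(6481 + 22622\right) + 15551 = 29103 + 15551 = 44654$)
$- K = \left(-1\right) 44654 = -44654$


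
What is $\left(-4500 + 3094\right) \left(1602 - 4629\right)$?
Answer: $4255962$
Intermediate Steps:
$\left(-4500 + 3094\right) \left(1602 - 4629\right) = \left(-1406\right) \left(-3027\right) = 4255962$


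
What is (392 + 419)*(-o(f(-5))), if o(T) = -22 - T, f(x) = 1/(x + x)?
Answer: 177609/10 ≈ 17761.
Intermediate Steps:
f(x) = 1/(2*x)
(392 + 419)*(-o(f(-5))) = (392 + 419)*(-(-22 - 1/(2*(-5)))) = 811*(-(-22 - (-1)/(2*5))) = 811*(-(-22 - 1*(-⅒))) = 811*(-(-22 + ⅒)) = 811*(-1*(-219/10)) = 811*(219/10) = 177609/10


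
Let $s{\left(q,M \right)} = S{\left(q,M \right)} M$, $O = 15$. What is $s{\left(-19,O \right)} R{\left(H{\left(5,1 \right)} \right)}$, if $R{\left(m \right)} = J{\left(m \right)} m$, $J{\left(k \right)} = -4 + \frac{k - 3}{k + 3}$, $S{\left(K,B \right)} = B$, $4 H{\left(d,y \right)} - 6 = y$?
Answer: $- \frac{127575}{76} \approx -1678.6$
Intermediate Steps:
$H{\left(d,y \right)} = \frac{3}{2} + \frac{y}{4}$
$J{\left(k \right)} = -4 + \frac{-3 + k}{3 + k}$
$R{\left(m \right)} = \frac{3 m \left(-5 - m\right)}{3 + m}$ ($R{\left(m \right)} = \frac{3 \left(-5 - m\right)}{3 + m} m = \frac{3 m \left(-5 - m\right)}{3 + m}$)
$s{\left(q,M \right)} = M^{2}$ ($s{\left(q,M \right)} = M M = M^{2}$)
$s{\left(-19,O \right)} R{\left(H{\left(5,1 \right)} \right)} = 15^{2} \left(- \frac{3 \left(\frac{3}{2} + \frac{1}{4} \cdot 1\right) \left(5 + \left(\frac{3}{2} + \frac{1}{4} \cdot 1\right)\right)}{3 + \left(\frac{3}{2} + \frac{1}{4} \cdot 1\right)}\right) = 225 \left(- \frac{3 \left(\frac{3}{2} + \frac{1}{4}\right) \left(5 + \left(\frac{3}{2} + \frac{1}{4}\right)\right)}{3 + \left(\frac{3}{2} + \frac{1}{4}\right)}\right) = 225 \left(\left(-3\right) \frac{7}{4} \frac{1}{3 + \frac{7}{4}} \left(5 + \frac{7}{4}\right)\right) = 225 \left(\left(-3\right) \frac{7}{4} \frac{1}{\frac{19}{4}} \cdot \frac{27}{4}\right) = 225 \left(\left(-3\right) \frac{7}{4} \cdot \frac{4}{19} \cdot \frac{27}{4}\right) = 225 \left(- \frac{567}{76}\right) = - \frac{127575}{76}$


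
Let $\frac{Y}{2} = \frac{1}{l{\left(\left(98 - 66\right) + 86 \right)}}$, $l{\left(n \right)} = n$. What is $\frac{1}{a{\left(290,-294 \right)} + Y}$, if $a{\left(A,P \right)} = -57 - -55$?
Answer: $- \frac{59}{117} \approx -0.50427$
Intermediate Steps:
$a{\left(A,P \right)} = -2$ ($a{\left(A,P \right)} = -57 + 55 = -2$)
$Y = \frac{1}{59}$ ($Y = \frac{2}{\left(98 - 66\right) + 86} = \frac{2}{32 + 86} = \frac{2}{118} = 2 \cdot \frac{1}{118} = \frac{1}{59} \approx 0.016949$)
$\frac{1}{a{\left(290,-294 \right)} + Y} = \frac{1}{-2 + \frac{1}{59}} = \frac{1}{- \frac{117}{59}} = - \frac{59}{117}$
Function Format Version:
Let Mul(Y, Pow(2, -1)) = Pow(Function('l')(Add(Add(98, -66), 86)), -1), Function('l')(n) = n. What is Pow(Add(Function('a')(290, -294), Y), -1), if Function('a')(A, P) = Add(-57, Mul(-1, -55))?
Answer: Rational(-59, 117) ≈ -0.50427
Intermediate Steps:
Function('a')(A, P) = -2 (Function('a')(A, P) = Add(-57, 55) = -2)
Y = Rational(1, 59) (Y = Mul(2, Pow(Add(Add(98, -66), 86), -1)) = Mul(2, Pow(Add(32, 86), -1)) = Mul(2, Pow(118, -1)) = Mul(2, Rational(1, 118)) = Rational(1, 59) ≈ 0.016949)
Pow(Add(Function('a')(290, -294), Y), -1) = Pow(Add(-2, Rational(1, 59)), -1) = Pow(Rational(-117, 59), -1) = Rational(-59, 117)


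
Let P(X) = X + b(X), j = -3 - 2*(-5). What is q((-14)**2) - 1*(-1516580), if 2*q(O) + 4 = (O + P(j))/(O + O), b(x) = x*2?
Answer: 169856767/112 ≈ 1.5166e+6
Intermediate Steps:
b(x) = 2*x
j = 7 (j = -3 + 10 = 7)
P(X) = 3*X (P(X) = X + 2*X = 3*X)
q(O) = -2 + (21 + O)/(4*O) (q(O) = -2 + ((O + 3*7)/(O + O))/2 = -2 + ((O + 21)/((2*O)))/2 = -2 + ((21 + O)*(1/(2*O)))/2 = -2 + ((21 + O)/(2*O))/2 = -2 + (21 + O)/(4*O))
q((-14)**2) - 1*(-1516580) = 7*(3 - 1*(-14)**2)/(4*((-14)**2)) - 1*(-1516580) = (7/4)*(3 - 1*196)/196 + 1516580 = (7/4)*(1/196)*(3 - 196) + 1516580 = (7/4)*(1/196)*(-193) + 1516580 = -193/112 + 1516580 = 169856767/112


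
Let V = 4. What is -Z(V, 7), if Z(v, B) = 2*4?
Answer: -8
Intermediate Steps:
Z(v, B) = 8
-Z(V, 7) = -1*8 = -8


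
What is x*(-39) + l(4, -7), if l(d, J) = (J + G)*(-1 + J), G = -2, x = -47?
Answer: 1905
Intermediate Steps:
l(d, J) = (-1 + J)*(-2 + J) (l(d, J) = (J - 2)*(-1 + J) = (-2 + J)*(-1 + J) = (-1 + J)*(-2 + J))
x*(-39) + l(4, -7) = -47*(-39) + (2 + (-7)**2 - 3*(-7)) = 1833 + (2 + 49 + 21) = 1833 + 72 = 1905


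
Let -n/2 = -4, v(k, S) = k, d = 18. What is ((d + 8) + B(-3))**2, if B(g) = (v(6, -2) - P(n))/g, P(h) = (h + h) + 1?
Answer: 7921/9 ≈ 880.11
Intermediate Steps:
n = 8 (n = -2*(-4) = 8)
P(h) = 1 + 2*h (P(h) = 2*h + 1 = 1 + 2*h)
B(g) = -11/g (B(g) = (6 - (1 + 2*8))/g = (6 - (1 + 16))/g = (6 - 1*17)/g = (6 - 17)/g = -11/g)
((d + 8) + B(-3))**2 = ((18 + 8) - 11/(-3))**2 = (26 - 11*(-1/3))**2 = (26 + 11/3)**2 = (89/3)**2 = 7921/9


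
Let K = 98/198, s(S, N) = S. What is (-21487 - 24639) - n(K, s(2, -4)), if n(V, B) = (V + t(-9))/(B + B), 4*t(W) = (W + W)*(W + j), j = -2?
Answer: -36541691/792 ≈ -46139.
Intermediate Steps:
K = 49/99 (K = 98*(1/198) = 49/99 ≈ 0.49495)
t(W) = W*(-2 + W)/2 (t(W) = ((W + W)*(W - 2))/4 = ((2*W)*(-2 + W))/4 = (2*W*(-2 + W))/4 = W*(-2 + W)/2)
n(V, B) = (99/2 + V)/(2*B) (n(V, B) = (V + (½)*(-9)*(-2 - 9))/(B + B) = (V + (½)*(-9)*(-11))/((2*B)) = (V + 99/2)*(1/(2*B)) = (99/2 + V)*(1/(2*B)) = (99/2 + V)/(2*B))
(-21487 - 24639) - n(K, s(2, -4)) = (-21487 - 24639) - (99 + 2*(49/99))/(4*2) = -46126 - (99 + 98/99)/(4*2) = -46126 - 9899/(4*2*99) = -46126 - 1*9899/792 = -46126 - 9899/792 = -36541691/792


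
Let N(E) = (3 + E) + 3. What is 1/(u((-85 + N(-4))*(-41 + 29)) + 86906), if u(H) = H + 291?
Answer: 1/88193 ≈ 1.1339e-5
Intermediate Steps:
N(E) = 6 + E
u(H) = 291 + H
1/(u((-85 + N(-4))*(-41 + 29)) + 86906) = 1/((291 + (-85 + (6 - 4))*(-41 + 29)) + 86906) = 1/((291 + (-85 + 2)*(-12)) + 86906) = 1/((291 - 83*(-12)) + 86906) = 1/((291 + 996) + 86906) = 1/(1287 + 86906) = 1/88193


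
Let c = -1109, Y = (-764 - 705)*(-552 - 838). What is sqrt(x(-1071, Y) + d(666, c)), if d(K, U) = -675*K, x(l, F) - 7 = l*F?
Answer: I*sqrt(2187335153) ≈ 46769.0*I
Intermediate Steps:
Y = 2041910 (Y = -1469*(-1390) = 2041910)
x(l, F) = 7 + F*l (x(l, F) = 7 + l*F = 7 + F*l)
sqrt(x(-1071, Y) + d(666, c)) = sqrt((7 + 2041910*(-1071)) - 675*666) = sqrt((7 - 2186885610) - 449550) = sqrt(-2186885603 - 449550) = sqrt(-2187335153) = I*sqrt(2187335153)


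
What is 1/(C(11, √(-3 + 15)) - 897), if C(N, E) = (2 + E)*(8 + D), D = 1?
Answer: -293/257223 - 2*√3/85741 ≈ -0.0011795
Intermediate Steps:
C(N, E) = 18 + 9*E (C(N, E) = (2 + E)*(8 + 1) = (2 + E)*9 = 18 + 9*E)
1/(C(11, √(-3 + 15)) - 897) = 1/((18 + 9*√(-3 + 15)) - 897) = 1/((18 + 9*√12) - 897) = 1/((18 + 9*(2*√3)) - 897) = 1/((18 + 18*√3) - 897) = 1/(-879 + 18*√3)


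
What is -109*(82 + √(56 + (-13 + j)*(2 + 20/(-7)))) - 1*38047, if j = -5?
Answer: -46985 - 1090*√35/7 ≈ -47906.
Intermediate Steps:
-109*(82 + √(56 + (-13 + j)*(2 + 20/(-7)))) - 1*38047 = -109*(82 + √(56 + (-13 - 5)*(2 + 20/(-7)))) - 1*38047 = -109*(82 + √(56 - 18*(2 + 20*(-⅐)))) - 38047 = -109*(82 + √(56 - 18*(2 - 20/7))) - 38047 = -109*(82 + √(56 - 18*(-6/7))) - 38047 = -109*(82 + √(56 + 108/7)) - 38047 = -109*(82 + √(500/7)) - 38047 = -109*(82 + 10*√35/7) - 38047 = (-8938 - 1090*√35/7) - 38047 = -46985 - 1090*√35/7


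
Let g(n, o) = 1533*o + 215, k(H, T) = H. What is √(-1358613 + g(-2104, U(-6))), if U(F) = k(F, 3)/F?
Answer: I*√1356865 ≈ 1164.8*I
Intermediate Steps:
U(F) = 1 (U(F) = F/F = 1)
g(n, o) = 215 + 1533*o
√(-1358613 + g(-2104, U(-6))) = √(-1358613 + (215 + 1533*1)) = √(-1358613 + (215 + 1533)) = √(-1358613 + 1748) = √(-1356865) = I*√1356865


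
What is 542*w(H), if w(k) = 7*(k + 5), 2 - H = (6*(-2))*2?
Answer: 117614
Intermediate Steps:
H = 26 (H = 2 - 6*(-2)*2 = 2 - (-12)*2 = 2 - 1*(-24) = 2 + 24 = 26)
w(k) = 35 + 7*k (w(k) = 7*(5 + k) = 35 + 7*k)
542*w(H) = 542*(35 + 7*26) = 542*(35 + 182) = 542*217 = 117614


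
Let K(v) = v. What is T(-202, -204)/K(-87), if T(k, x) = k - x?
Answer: -2/87 ≈ -0.022988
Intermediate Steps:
T(-202, -204)/K(-87) = (-202 - 1*(-204))/(-87) = (-202 + 204)*(-1/87) = 2*(-1/87) = -2/87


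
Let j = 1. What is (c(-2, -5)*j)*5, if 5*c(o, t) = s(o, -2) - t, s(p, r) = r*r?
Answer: 9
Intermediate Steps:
s(p, r) = r**2
c(o, t) = 4/5 - t/5 (c(o, t) = ((-2)**2 - t)/5 = (4 - t)/5 = 4/5 - t/5)
(c(-2, -5)*j)*5 = ((4/5 - 1/5*(-5))*1)*5 = ((4/5 + 1)*1)*5 = ((9/5)*1)*5 = (9/5)*5 = 9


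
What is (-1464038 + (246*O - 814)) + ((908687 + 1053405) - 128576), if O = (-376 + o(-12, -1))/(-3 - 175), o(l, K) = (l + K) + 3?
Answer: 32858574/89 ≈ 3.6920e+5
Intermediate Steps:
o(l, K) = 3 + K + l (o(l, K) = (K + l) + 3 = 3 + K + l)
O = 193/89 (O = (-376 + (3 - 1 - 12))/(-3 - 175) = (-376 - 10)/(-178) = -386*(-1/178) = 193/89 ≈ 2.1685)
(-1464038 + (246*O - 814)) + ((908687 + 1053405) - 128576) = (-1464038 + (246*(193/89) - 814)) + ((908687 + 1053405) - 128576) = (-1464038 + (47478/89 - 814)) + (1962092 - 128576) = (-1464038 - 24968/89) + 1833516 = -130324350/89 + 1833516 = 32858574/89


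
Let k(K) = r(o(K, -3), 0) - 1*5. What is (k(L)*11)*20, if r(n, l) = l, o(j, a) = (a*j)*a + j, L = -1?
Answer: -1100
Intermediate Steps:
o(j, a) = j + j*a² (o(j, a) = j*a² + j = j + j*a²)
k(K) = -5 (k(K) = 0 - 1*5 = 0 - 5 = -5)
(k(L)*11)*20 = -5*11*20 = -55*20 = -1100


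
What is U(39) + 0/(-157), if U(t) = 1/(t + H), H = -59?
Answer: -1/20 ≈ -0.050000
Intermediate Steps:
U(t) = 1/(-59 + t) (U(t) = 1/(t - 59) = 1/(-59 + t))
U(39) + 0/(-157) = 1/(-59 + 39) + 0/(-157) = 1/(-20) - 1/157*0 = -1/20 + 0 = -1/20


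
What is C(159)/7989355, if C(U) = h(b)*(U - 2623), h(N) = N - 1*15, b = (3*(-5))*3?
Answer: 2688/145261 ≈ 0.018505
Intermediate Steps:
b = -45 (b = -15*3 = -45)
h(N) = -15 + N (h(N) = N - 15 = -15 + N)
C(U) = 157380 - 60*U (C(U) = (-15 - 45)*(U - 2623) = -60*(-2623 + U) = 157380 - 60*U)
C(159)/7989355 = (157380 - 60*159)/7989355 = (157380 - 9540)*(1/7989355) = 147840*(1/7989355) = 2688/145261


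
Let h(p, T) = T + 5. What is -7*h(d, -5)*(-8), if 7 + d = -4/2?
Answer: 0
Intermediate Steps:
d = -9 (d = -7 - 4/2 = -7 - 4*½ = -7 - 2 = -9)
h(p, T) = 5 + T
-7*h(d, -5)*(-8) = -7*(5 - 5)*(-8) = -7*0*(-8) = 0*(-8) = 0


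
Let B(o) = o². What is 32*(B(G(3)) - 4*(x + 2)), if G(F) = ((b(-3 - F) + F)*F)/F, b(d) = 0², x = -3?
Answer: 416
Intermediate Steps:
b(d) = 0
G(F) = F (G(F) = ((0 + F)*F)/F = (F*F)/F = F²/F = F)
32*(B(G(3)) - 4*(x + 2)) = 32*(3² - 4*(-3 + 2)) = 32*(9 - 4*(-1)) = 32*(9 + 4) = 32*13 = 416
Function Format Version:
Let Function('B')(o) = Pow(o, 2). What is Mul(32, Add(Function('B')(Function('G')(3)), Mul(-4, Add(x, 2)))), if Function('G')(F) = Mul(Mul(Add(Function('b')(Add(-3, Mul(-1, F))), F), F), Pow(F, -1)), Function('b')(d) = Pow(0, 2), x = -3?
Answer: 416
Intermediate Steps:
Function('b')(d) = 0
Function('G')(F) = F (Function('G')(F) = Mul(Mul(Add(0, F), F), Pow(F, -1)) = Mul(Mul(F, F), Pow(F, -1)) = Mul(Pow(F, 2), Pow(F, -1)) = F)
Mul(32, Add(Function('B')(Function('G')(3)), Mul(-4, Add(x, 2)))) = Mul(32, Add(Pow(3, 2), Mul(-4, Add(-3, 2)))) = Mul(32, Add(9, Mul(-4, -1))) = Mul(32, Add(9, 4)) = Mul(32, 13) = 416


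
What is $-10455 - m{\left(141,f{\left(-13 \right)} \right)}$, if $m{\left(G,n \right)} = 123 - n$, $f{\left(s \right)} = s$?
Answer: $-10591$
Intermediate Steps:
$-10455 - m{\left(141,f{\left(-13 \right)} \right)} = -10455 - \left(123 - -13\right) = -10455 - \left(123 + 13\right) = -10455 - 136 = -10591$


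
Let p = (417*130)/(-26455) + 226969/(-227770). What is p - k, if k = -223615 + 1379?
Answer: 20601526007477/92702390 ≈ 2.2223e+5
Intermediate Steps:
p = -282336563/92702390 (p = 54210*(-1/26455) + 226969*(-1/227770) = -834/407 - 226969/227770 = -282336563/92702390 ≈ -3.0456)
k = -222236
p - k = -282336563/92702390 - 1*(-222236) = -282336563/92702390 + 222236 = 20601526007477/92702390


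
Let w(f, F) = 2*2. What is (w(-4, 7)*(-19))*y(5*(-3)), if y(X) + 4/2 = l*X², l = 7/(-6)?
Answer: 20102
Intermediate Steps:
l = -7/6 (l = 7*(-⅙) = -7/6 ≈ -1.1667)
w(f, F) = 4
y(X) = -2 - 7*X²/6
(w(-4, 7)*(-19))*y(5*(-3)) = (4*(-19))*(-2 - 7*(5*(-3))²/6) = -76*(-2 - 7/6*(-15)²) = -76*(-2 - 7/6*225) = -76*(-2 - 525/2) = -76*(-529/2) = 20102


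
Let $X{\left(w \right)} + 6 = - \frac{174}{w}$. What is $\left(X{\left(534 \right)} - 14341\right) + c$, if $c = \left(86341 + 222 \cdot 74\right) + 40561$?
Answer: $\frac{11479458}{89} \approx 1.2898 \cdot 10^{5}$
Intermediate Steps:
$X{\left(w \right)} = -6 - \frac{174}{w}$
$c = 143330$ ($c = \left(86341 + 16428\right) + 40561 = 102769 + 40561 = 143330$)
$\left(X{\left(534 \right)} - 14341\right) + c = \left(\left(-6 - \frac{174}{534}\right) - 14341\right) + 143330 = \left(\left(-6 - \frac{29}{89}\right) - 14341\right) + 143330 = \left(- \frac{563}{89} - 14341\right) + 143330 = - \frac{1276912}{89} + 143330 = \frac{11479458}{89}$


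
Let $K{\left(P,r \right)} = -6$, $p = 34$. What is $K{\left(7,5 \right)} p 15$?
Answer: $-3060$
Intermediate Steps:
$K{\left(7,5 \right)} p 15 = \left(-6\right) 34 \cdot 15 = \left(-204\right) 15 = -3060$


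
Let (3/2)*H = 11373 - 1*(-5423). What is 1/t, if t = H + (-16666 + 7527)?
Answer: 3/6175 ≈ 0.00048583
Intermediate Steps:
H = 33592/3 (H = 2*(11373 - 1*(-5423))/3 = 2*(11373 + 5423)/3 = (⅔)*16796 = 33592/3 ≈ 11197.)
t = 6175/3 (t = 33592/3 + (-16666 + 7527) = 33592/3 - 9139 = 6175/3 ≈ 2058.3)
1/t = 1/(6175/3) = 3/6175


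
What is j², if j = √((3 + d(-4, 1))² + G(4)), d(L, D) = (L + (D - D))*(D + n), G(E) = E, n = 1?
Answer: 29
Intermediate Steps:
d(L, D) = L*(1 + D) (d(L, D) = (L + (D - D))*(D + 1) = (L + 0)*(1 + D) = L*(1 + D))
j = √29 (j = √((3 - 4*(1 + 1))² + 4) = √((3 - 4*2)² + 4) = √((3 - 8)² + 4) = √((-5)² + 4) = √(25 + 4) = √29 ≈ 5.3852)
j² = (√29)² = 29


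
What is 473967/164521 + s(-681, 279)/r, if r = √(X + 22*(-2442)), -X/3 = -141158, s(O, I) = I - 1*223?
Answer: 473967/164521 + 28*√14790/36975 ≈ 2.9730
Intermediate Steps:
s(O, I) = -223 + I (s(O, I) = I - 223 = -223 + I)
X = 423474 (X = -3*(-141158) = 423474)
r = 5*√14790 (r = √(423474 + 22*(-2442)) = √(423474 - 53724) = √369750 = 5*√14790 ≈ 608.07)
473967/164521 + s(-681, 279)/r = 473967/164521 + (-223 + 279)/((5*√14790)) = 473967*(1/164521) + 56*(√14790/73950) = 473967/164521 + 28*√14790/36975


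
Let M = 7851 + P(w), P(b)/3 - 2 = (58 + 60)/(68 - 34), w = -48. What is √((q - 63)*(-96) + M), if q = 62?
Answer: 3*√255714/17 ≈ 89.238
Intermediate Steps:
P(b) = 279/17 (P(b) = 6 + 3*((58 + 60)/(68 - 34)) = 6 + 3*(118/34) = 6 + 3*(118*(1/34)) = 6 + 3*(59/17) = 6 + 177/17 = 279/17)
M = 133746/17 (M = 7851 + 279/17 = 133746/17 ≈ 7867.4)
√((q - 63)*(-96) + M) = √((62 - 63)*(-96) + 133746/17) = √(-1*(-96) + 133746/17) = √(96 + 133746/17) = √(135378/17) = 3*√255714/17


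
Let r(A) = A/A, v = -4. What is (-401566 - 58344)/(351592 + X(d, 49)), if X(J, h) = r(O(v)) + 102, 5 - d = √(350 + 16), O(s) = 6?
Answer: -91982/70339 ≈ -1.3077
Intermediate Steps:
r(A) = 1
d = 5 - √366 (d = 5 - √(350 + 16) = 5 - √366 ≈ -14.131)
X(J, h) = 103 (X(J, h) = 1 + 102 = 103)
(-401566 - 58344)/(351592 + X(d, 49)) = (-401566 - 58344)/(351592 + 103) = -459910/351695 = -459910*1/351695 = -91982/70339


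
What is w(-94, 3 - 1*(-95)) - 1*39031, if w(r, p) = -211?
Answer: -39242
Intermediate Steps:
w(-94, 3 - 1*(-95)) - 1*39031 = -211 - 1*39031 = -211 - 39031 = -39242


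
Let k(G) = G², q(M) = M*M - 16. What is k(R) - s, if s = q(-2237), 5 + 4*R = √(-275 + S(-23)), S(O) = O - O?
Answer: -40033349/8 - 25*I*√11/8 ≈ -5.0042e+6 - 10.364*I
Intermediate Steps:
S(O) = 0
q(M) = -16 + M² (q(M) = M² - 16 = -16 + M²)
R = -5/4 + 5*I*√11/4 (R = -5/4 + √(-275 + 0)/4 = -5/4 + √(-275)/4 = -5/4 + (5*I*√11)/4 = -5/4 + 5*I*√11/4 ≈ -1.25 + 4.1458*I)
s = 5004153 (s = -16 + (-2237)² = -16 + 5004169 = 5004153)
k(R) - s = (-5/4 + 5*I*√11/4)² - 1*5004153 = (-5/4 + 5*I*√11/4)² - 5004153 = -5004153 + (-5/4 + 5*I*√11/4)²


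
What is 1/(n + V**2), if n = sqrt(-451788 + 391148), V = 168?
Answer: 882/24895463 - I*sqrt(3790)/199163704 ≈ 3.5428e-5 - 3.0911e-7*I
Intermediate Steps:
n = 4*I*sqrt(3790) (n = sqrt(-60640) = 4*I*sqrt(3790) ≈ 246.25*I)
1/(n + V**2) = 1/(4*I*sqrt(3790) + 168**2) = 1/(4*I*sqrt(3790) + 28224) = 1/(28224 + 4*I*sqrt(3790))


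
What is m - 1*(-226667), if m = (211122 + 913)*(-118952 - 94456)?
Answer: -45249738613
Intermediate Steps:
m = -45249965280 (m = 212035*(-213408) = -45249965280)
m - 1*(-226667) = -45249965280 - 1*(-226667) = -45249965280 + 226667 = -45249738613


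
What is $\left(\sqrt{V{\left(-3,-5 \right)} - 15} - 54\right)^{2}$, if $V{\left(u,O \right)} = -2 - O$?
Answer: $2904 - 216 i \sqrt{3} \approx 2904.0 - 374.12 i$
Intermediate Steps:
$\left(\sqrt{V{\left(-3,-5 \right)} - 15} - 54\right)^{2} = \left(\sqrt{\left(-2 - -5\right) - 15} - 54\right)^{2} = \left(\sqrt{\left(-2 + 5\right) - 15} - 54\right)^{2} = \left(\sqrt{3 - 15} - 54\right)^{2} = \left(\sqrt{-12} - 54\right)^{2} = \left(2 i \sqrt{3} - 54\right)^{2} = \left(-54 + 2 i \sqrt{3}\right)^{2}$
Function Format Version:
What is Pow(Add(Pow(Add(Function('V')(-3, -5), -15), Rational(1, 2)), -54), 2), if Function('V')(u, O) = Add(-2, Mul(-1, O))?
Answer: Add(2904, Mul(-216, I, Pow(3, Rational(1, 2)))) ≈ Add(2904.0, Mul(-374.12, I))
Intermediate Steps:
Pow(Add(Pow(Add(Function('V')(-3, -5), -15), Rational(1, 2)), -54), 2) = Pow(Add(Pow(Add(Add(-2, Mul(-1, -5)), -15), Rational(1, 2)), -54), 2) = Pow(Add(Pow(Add(Add(-2, 5), -15), Rational(1, 2)), -54), 2) = Pow(Add(Pow(Add(3, -15), Rational(1, 2)), -54), 2) = Pow(Add(Pow(-12, Rational(1, 2)), -54), 2) = Pow(Add(Mul(2, I, Pow(3, Rational(1, 2))), -54), 2) = Pow(Add(-54, Mul(2, I, Pow(3, Rational(1, 2)))), 2)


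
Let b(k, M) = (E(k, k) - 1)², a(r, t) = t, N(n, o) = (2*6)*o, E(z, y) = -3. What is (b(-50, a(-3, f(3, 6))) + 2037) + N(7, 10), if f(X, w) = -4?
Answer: 2173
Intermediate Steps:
N(n, o) = 12*o
b(k, M) = 16 (b(k, M) = (-3 - 1)² = (-4)² = 16)
(b(-50, a(-3, f(3, 6))) + 2037) + N(7, 10) = (16 + 2037) + 12*10 = 2053 + 120 = 2173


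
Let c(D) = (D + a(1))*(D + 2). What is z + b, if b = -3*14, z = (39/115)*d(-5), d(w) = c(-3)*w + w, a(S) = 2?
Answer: -1044/23 ≈ -45.391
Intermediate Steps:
c(D) = (2 + D)² (c(D) = (D + 2)*(D + 2) = (2 + D)*(2 + D) = (2 + D)²)
d(w) = 2*w (d(w) = (4 + (-3)² + 4*(-3))*w + w = (4 + 9 - 12)*w + w = 1*w + w = w + w = 2*w)
z = -78/23 (z = (39/115)*(2*(-5)) = (39*(1/115))*(-10) = (39/115)*(-10) = -78/23 ≈ -3.3913)
b = -42
z + b = -78/23 - 42 = -1044/23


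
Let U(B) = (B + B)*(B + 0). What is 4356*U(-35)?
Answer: 10672200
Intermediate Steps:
U(B) = 2*B² (U(B) = (2*B)*B = 2*B²)
4356*U(-35) = 4356*(2*(-35)²) = 4356*(2*1225) = 4356*2450 = 10672200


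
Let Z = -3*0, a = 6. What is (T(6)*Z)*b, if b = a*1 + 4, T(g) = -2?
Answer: 0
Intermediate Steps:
Z = 0
b = 10 (b = 6*1 + 4 = 6 + 4 = 10)
(T(6)*Z)*b = -2*0*10 = 0*10 = 0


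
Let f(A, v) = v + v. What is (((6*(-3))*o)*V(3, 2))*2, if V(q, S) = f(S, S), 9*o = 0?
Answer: 0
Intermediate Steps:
o = 0 (o = (⅑)*0 = 0)
f(A, v) = 2*v
V(q, S) = 2*S
(((6*(-3))*o)*V(3, 2))*2 = (((6*(-3))*0)*(2*2))*2 = (-18*0*4)*2 = (0*4)*2 = 0*2 = 0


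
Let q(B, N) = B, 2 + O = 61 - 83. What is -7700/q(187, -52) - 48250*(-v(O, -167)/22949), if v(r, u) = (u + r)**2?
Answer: 29907475950/390133 ≈ 76660.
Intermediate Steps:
O = -24 (O = -2 + (61 - 83) = -2 - 22 = -24)
v(r, u) = (r + u)**2
-7700/q(187, -52) - 48250*(-v(O, -167)/22949) = -7700/187 - 48250*(-(-24 - 167)**2/22949) = -7700*1/187 - 48250/((-22949/((-191)**2))) = -700/17 - 48250/((-22949/36481)) = -700/17 - 48250/((-22949*1/36481)) = -700/17 - 48250/(-22949/36481) = -700/17 - 48250*(-36481/22949) = -700/17 + 1760208250/22949 = 29907475950/390133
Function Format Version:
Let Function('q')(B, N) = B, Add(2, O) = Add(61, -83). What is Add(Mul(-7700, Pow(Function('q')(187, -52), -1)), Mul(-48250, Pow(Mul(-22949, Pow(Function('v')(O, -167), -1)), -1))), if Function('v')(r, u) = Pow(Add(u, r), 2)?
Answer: Rational(29907475950, 390133) ≈ 76660.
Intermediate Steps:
O = -24 (O = Add(-2, Add(61, -83)) = Add(-2, -22) = -24)
Function('v')(r, u) = Pow(Add(r, u), 2)
Add(Mul(-7700, Pow(Function('q')(187, -52), -1)), Mul(-48250, Pow(Mul(-22949, Pow(Function('v')(O, -167), -1)), -1))) = Add(Mul(-7700, Pow(187, -1)), Mul(-48250, Pow(Mul(-22949, Pow(Pow(Add(-24, -167), 2), -1)), -1))) = Add(Mul(-7700, Rational(1, 187)), Mul(-48250, Pow(Mul(-22949, Pow(Pow(-191, 2), -1)), -1))) = Add(Rational(-700, 17), Mul(-48250, Pow(Mul(-22949, Pow(36481, -1)), -1))) = Add(Rational(-700, 17), Mul(-48250, Pow(Mul(-22949, Rational(1, 36481)), -1))) = Add(Rational(-700, 17), Mul(-48250, Pow(Rational(-22949, 36481), -1))) = Add(Rational(-700, 17), Mul(-48250, Rational(-36481, 22949))) = Add(Rational(-700, 17), Rational(1760208250, 22949)) = Rational(29907475950, 390133)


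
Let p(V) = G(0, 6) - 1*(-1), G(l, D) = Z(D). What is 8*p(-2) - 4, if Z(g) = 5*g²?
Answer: 1444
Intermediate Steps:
G(l, D) = 5*D²
p(V) = 181 (p(V) = 5*6² - 1*(-1) = 5*36 + 1 = 180 + 1 = 181)
8*p(-2) - 4 = 8*181 - 4 = 1448 - 4 = 1444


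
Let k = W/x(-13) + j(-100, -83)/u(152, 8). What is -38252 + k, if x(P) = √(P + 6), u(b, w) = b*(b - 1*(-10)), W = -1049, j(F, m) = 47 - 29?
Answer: -52328735/1368 + 1049*I*√7/7 ≈ -38252.0 + 396.48*I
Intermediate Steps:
j(F, m) = 18
u(b, w) = b*(10 + b) (u(b, w) = b*(b + 10) = b*(10 + b))
x(P) = √(6 + P)
k = 1/1368 + 1049*I*√7/7 (k = -1049/√(6 - 13) + 18/((152*(10 + 152))) = -1049*(-I*√7/7) + 18/((152*162)) = -1049*(-I*√7/7) + 18/24624 = -(-1049)*I*√7/7 + 18*(1/24624) = 1049*I*√7/7 + 1/1368 = 1/1368 + 1049*I*√7/7 ≈ 0.00073099 + 396.48*I)
-38252 + k = -38252 + (1/1368 + 1049*I*√7/7) = -52328735/1368 + 1049*I*√7/7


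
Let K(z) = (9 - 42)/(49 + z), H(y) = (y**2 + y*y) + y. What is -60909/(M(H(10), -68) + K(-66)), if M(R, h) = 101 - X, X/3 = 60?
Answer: 1035453/1310 ≈ 790.42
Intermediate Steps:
X = 180 (X = 3*60 = 180)
H(y) = y + 2*y**2 (H(y) = (y**2 + y**2) + y = 2*y**2 + y = y + 2*y**2)
M(R, h) = -79 (M(R, h) = 101 - 1*180 = 101 - 180 = -79)
K(z) = -33/(49 + z)
-60909/(M(H(10), -68) + K(-66)) = -60909/(-79 - 33/(49 - 66)) = -60909/(-79 - 33/(-17)) = -60909/(-79 - 33*(-1/17)) = -60909/(-79 + 33/17) = -60909/(-1310/17) = -60909*(-17/1310) = 1035453/1310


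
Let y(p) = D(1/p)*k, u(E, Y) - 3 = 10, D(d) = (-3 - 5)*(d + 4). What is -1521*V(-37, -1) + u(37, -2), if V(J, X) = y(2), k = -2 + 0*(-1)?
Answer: -109499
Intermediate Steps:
k = -2 (k = -2 + 0 = -2)
D(d) = -32 - 8*d (D(d) = -8*(4 + d) = -32 - 8*d)
u(E, Y) = 13 (u(E, Y) = 3 + 10 = 13)
y(p) = 64 + 16/p (y(p) = (-32 - 8/p)*(-2) = 64 + 16/p)
V(J, X) = 72 (V(J, X) = 64 + 16/2 = 64 + 16*(½) = 64 + 8 = 72)
-1521*V(-37, -1) + u(37, -2) = -1521*72 + 13 = -109512 + 13 = -109499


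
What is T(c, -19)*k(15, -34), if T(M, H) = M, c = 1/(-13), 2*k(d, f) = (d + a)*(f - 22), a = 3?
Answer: 504/13 ≈ 38.769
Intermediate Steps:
k(d, f) = (-22 + f)*(3 + d)/2 (k(d, f) = ((d + 3)*(f - 22))/2 = ((3 + d)*(-22 + f))/2 = ((-22 + f)*(3 + d))/2 = (-22 + f)*(3 + d)/2)
c = -1/13 (c = 1*(-1/13) = -1/13 ≈ -0.076923)
T(c, -19)*k(15, -34) = -(-33 - 11*15 + (3/2)*(-34) + (½)*15*(-34))/13 = -(-33 - 165 - 51 - 255)/13 = -1/13*(-504) = 504/13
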